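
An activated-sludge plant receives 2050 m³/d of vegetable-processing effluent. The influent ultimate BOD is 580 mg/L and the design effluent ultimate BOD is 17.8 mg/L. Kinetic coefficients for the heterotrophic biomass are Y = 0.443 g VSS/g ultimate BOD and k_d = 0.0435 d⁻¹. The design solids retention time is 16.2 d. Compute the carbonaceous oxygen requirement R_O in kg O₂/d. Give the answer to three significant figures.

Y_obs = Y / (1 + k_d θ_c) = 0.443 / (1 + 0.0435 × 16.2) = 0.443 / 1.705 = 0.2599.
Substrate removed = Q·(S₀ − S) = 2050 m³/d × (580 − 17.8) g/m³ = 1.15×10^6 g/d = 1153 kg/d.
P_X = Y_obs·Q·(S₀ − S) = 0.2599 × 1153 = 299.5 kg VSS/d.
Carbonaceous O₂ demand = substrate oxidised − cell-mass equivalent = 1153 − 1.42 × 299.5 = 727.2 kg O₂/d.

R_O ≈ 727 kg O₂/d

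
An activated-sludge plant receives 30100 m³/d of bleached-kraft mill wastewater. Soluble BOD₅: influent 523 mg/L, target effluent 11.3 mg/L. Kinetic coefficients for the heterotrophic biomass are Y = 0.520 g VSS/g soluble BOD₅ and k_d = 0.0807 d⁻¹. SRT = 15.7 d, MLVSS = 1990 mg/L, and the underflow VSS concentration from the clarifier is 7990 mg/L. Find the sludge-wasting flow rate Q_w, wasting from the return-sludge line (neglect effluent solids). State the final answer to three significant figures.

Rearranging the biomass balance for a CMAS with decay, V = Y·Q·ΔS·θ_c / [X·(1+k_d θ_c)] = 0.520 × 30100 × (523 − 11.3) × 15.7 / [1990 × (1 + 0.0807 × 15.7)] = 1.26×10^8 / 4511 = 27873 m³.
θ_c = V·X/(Q_w·X_r) when wasting from the recycle, so Q_w = V·X/(θ_c·X_r) = 27873 × 1990 / (15.7 × 7990) = 442.2 m³/d.

Q_w ≈ 442 m³/d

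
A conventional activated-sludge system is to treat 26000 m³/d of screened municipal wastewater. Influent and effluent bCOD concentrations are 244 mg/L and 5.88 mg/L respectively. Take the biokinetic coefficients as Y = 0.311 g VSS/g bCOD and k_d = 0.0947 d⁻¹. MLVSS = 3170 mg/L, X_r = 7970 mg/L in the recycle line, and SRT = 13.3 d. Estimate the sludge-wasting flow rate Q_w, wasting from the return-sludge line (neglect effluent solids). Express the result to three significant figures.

From the SRT design equation V = Y Q (S₀−S) θ_c / [X (1 + k_d θ_c)] = 0.311 × 26000 × (244 − 5.88) × 13.3 / [3170 × (1 + 0.0947 × 13.3)] = 2.56×10^7 / 7163 = 3575 m³.
θ_c = V·X/(Q_w·X_r) when wasting from the recycle, so Q_w = V·X/(θ_c·X_r) = 3575 × 3170 / (13.3 × 7970) = 106.9 m³/d.

Q_w ≈ 107 m³/d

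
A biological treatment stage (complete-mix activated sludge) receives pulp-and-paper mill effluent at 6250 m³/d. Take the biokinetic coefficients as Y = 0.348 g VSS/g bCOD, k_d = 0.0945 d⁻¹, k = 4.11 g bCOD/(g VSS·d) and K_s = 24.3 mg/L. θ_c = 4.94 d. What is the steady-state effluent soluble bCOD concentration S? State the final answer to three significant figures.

For a completely mixed reactor with recycle the Lawrence–McCarty relation gives S = K_s·(1 + k_d·θ_c) / [θ_c·(Y·k − k_d) − 1] = 24.3 × (1 + 0.0945 × 4.94) / [4.94 × (0.348 × 4.11 − 0.0945) − 1] = 35.64 / 5.599 = 6.366 mg/L.

S ≈ 6.37 mg/L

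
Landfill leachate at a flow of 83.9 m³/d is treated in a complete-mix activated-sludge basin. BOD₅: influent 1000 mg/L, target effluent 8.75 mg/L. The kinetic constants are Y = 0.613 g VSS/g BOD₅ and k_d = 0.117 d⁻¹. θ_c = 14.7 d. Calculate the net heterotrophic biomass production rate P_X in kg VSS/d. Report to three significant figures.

P_X ≈ 18.7 kg VSS/d

The observed yield is Y_obs = Y/(1 + k_d·θ_c) = 0.613 / (1 + 0.117 × 14.7) = 0.613 / 2.720 = 0.2254 g VSS per g BOD₅ removed.
Q·(S₀ − S) = 83.9 × (1000 − 8.75) × 10⁻³ = 83.17 kg/d removed.
P_X = Y_obs · Q(S₀ − S) = 0.2254 × 83.17 = 18.74 kg VSS/d.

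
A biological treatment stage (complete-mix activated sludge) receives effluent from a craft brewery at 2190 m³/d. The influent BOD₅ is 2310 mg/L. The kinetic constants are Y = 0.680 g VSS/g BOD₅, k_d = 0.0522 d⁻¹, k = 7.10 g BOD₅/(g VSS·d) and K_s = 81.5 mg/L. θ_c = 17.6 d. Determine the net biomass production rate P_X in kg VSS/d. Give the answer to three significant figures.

For a completely mixed reactor with recycle the Lawrence–McCarty relation gives S = K_s·(1 + k_d·θ_c) / [θ_c·(Y·k − k_d) − 1] = 81.5 × (1 + 0.0522 × 17.6) / [17.6 × (0.680 × 7.10 − 0.0522) − 1] = 156.4 / 83.05 = 1.883 mg/L.
Observed yield with endogenous decay: Y_obs = Y / (1 + k_d·θ_c) = 0.680 / (1 + 0.0522 × 17.6) = 0.680 / 1.919 = 0.3544 g VSS/g BOD₅.
Q·(S₀ − S) = 2190 × (2310 − 1.88) × 10⁻³ = 5055 kg/d removed.
P_X = Y_obs · Q(S₀ − S) = 0.3544 × 5055 = 1791 kg VSS/d.

P_X ≈ 1790 kg VSS/d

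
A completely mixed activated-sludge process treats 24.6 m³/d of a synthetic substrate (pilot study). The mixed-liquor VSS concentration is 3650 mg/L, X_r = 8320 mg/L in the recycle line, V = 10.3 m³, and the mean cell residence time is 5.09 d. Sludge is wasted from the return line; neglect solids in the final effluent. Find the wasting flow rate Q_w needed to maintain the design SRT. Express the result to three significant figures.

Q_w ≈ 0.888 m³/d

Q_w = (V·X)/(θ_c X_r) = 10.30 × 3650 / (5.09 × 8320) = 0.8877 m³/d.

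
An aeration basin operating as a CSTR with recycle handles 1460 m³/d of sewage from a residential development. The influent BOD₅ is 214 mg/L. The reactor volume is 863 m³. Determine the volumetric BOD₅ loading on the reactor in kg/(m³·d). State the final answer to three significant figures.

L_v ≈ 0.362 kg BOD₅/(m³·d)

L_v = Q S₀ / V = 1460 × 214 × 10⁻³ / 863.0 = 0.3620 kg/(m³·d).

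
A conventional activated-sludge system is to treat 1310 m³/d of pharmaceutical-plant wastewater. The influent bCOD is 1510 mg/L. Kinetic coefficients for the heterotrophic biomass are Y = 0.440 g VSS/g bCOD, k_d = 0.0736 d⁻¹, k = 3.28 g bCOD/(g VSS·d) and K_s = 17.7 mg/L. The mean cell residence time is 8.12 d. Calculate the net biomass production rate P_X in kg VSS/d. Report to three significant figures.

P_X ≈ 544 kg VSS/d

From the Monod/SRT balance for a CMAS, S = K_s·(1+k_d θ_c)/[θ_c·(Y k − k_d) − 1] = 17.7 × (1 + 0.0736 × 8.12) / [8.12 × (0.440 × 3.28 − 0.0736) − 1] = 28.28 / 10.12 = 2.794 mg/L.
Y_obs = Y / (1 + k_d θ_c) = 0.440 / (1 + 0.0736 × 8.12) = 0.440 / 1.598 = 0.2754.
Substrate removed = Q·(S₀ − S) = 1310 m³/d × (1510 − 2.79) g/m³ = 1.97×10^6 g/d = 1974 kg/d.
Net biomass production P_X = Y_obs × Q·(S₀ − S) = 0.2754 × 1974 = 543.8 kg VSS/d.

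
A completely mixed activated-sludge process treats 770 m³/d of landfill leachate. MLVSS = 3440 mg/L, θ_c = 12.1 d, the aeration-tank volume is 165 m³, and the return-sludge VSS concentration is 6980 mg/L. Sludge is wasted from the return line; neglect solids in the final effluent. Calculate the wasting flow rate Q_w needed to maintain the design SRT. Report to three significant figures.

θ_c = V·X/(Q_w·X_r) when wasting from the recycle, so Q_w = V·X/(θ_c·X_r) = 165.0 × 3440 / (12.1 × 6980) = 6.721 m³/d.

Q_w ≈ 6.72 m³/d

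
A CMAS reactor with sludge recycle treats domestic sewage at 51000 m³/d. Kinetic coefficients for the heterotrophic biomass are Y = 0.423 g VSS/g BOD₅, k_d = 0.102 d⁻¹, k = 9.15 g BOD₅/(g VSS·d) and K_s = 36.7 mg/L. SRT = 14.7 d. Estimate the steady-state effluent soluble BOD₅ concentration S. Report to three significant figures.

Effluent substrate depends only on kinetics and SRT: S = K_s(1 + k_d θ_c) / [θ_c(Yk − k_d) − 1] = 36.7 × (1 + 0.102 × 14.7) / [14.7 × (0.423 × 9.15 − 0.102) − 1] = 91.73 / 54.40 = 1.686 mg/L.

S ≈ 1.69 mg/L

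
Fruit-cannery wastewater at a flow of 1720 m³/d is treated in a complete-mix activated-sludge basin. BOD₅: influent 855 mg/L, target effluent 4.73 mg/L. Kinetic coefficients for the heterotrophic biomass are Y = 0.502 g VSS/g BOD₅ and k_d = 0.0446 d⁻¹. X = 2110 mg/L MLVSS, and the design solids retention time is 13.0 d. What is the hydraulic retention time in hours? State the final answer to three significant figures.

τ ≈ 40.0 h

Rearranging the biomass balance for a CMAS with decay, V = Y·Q·ΔS·θ_c / [X·(1+k_d θ_c)] = 0.502 × 1720 × (855 − 4.73) × 13.0 / [2110 × (1 + 0.0446 × 13.0)] = 9.54×10^6 / 3333 = 2863 m³.
HRT = V/Q = 2863 m³ / 1720 m³·d⁻¹ = 1.665 d × 24 = 39.95 h.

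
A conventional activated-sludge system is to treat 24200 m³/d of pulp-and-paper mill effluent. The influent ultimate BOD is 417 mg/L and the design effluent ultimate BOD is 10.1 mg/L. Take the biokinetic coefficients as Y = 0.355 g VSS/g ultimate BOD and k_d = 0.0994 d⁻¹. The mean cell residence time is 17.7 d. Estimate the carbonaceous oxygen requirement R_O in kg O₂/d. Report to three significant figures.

R_O ≈ 8050 kg O₂/d

The observed yield is Y_obs = Y/(1 + k_d·θ_c) = 0.355 / (1 + 0.0994 × 17.7) = 0.355 / 2.759 = 0.1287 g VSS per g ultimate BOD removed.
ΔS = 417 − 10.1 = 406.9 mg/L, so the substrate removal rate is 24200 × 406.9/1000 = 9847 kg ultimate BOD/d.
Net sludge production P_X = 0.1287 × 9847 = 1267 kg VSS/d.
Carbonaceous O₂ demand = substrate oxidised − cell-mass equivalent = 9847 − 1.42 × 1267 = 8048 kg O₂/d.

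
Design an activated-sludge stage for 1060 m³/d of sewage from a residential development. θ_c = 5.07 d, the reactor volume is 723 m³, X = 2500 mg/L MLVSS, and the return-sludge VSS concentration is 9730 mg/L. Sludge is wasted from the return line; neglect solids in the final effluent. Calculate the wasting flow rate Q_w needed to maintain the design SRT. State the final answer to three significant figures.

Q_w ≈ 36.6 m³/d

Q_w = (V·X)/(θ_c X_r) = 723.0 × 2500 / (5.07 × 9730) = 36.64 m³/d.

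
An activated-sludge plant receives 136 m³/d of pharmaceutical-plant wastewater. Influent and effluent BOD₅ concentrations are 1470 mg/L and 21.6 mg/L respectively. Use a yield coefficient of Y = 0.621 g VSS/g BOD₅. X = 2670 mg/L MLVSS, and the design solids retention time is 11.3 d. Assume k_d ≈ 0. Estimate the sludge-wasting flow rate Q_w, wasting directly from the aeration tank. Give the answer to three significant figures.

Q_w ≈ 45.8 m³/d

With k_d = 0 the design equation reduces to V = Y Q (S₀−S) θ_c / X = 0.621 × 136 × (1470 − 21.6) × 11.3 / 2670 = 517.7 m³.
With mixed-liquor wasting, θ_c = V/Q_w, so Q_w = V/θ_c = 517.7/11.3 = 45.82 m³/d.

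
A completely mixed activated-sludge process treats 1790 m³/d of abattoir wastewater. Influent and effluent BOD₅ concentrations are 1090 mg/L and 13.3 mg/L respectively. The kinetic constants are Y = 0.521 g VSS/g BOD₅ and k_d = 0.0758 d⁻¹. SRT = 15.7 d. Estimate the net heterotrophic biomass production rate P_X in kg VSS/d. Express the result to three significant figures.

Y_obs = Y / (1 + k_d θ_c) = 0.521 / (1 + 0.0758 × 15.7) = 0.521 / 2.190 = 0.2379.
Q·(S₀ − S) = 1790 × (1090 − 13.3) × 10⁻³ = 1927 kg/d removed.
Biomass produced: P_X = Y_obs·Q·ΔS = 0.2379 × 1927 ≈ 458.5 kg VSS/d.

P_X ≈ 458 kg VSS/d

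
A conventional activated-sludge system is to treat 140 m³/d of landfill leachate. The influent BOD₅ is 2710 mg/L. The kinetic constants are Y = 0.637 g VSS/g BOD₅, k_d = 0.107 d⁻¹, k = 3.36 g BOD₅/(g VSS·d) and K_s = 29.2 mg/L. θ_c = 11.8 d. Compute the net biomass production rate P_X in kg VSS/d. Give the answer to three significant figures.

For a completely mixed reactor with recycle the Lawrence–McCarty relation gives S = K_s·(1 + k_d·θ_c) / [θ_c·(Y·k − k_d) − 1] = 29.2 × (1 + 0.107 × 11.8) / [11.8 × (0.637 × 3.36 − 0.107) − 1] = 66.07 / 22.99 = 2.873 mg/L.
Correct the yield for decay: Y_obs = Y/(1 + k_d θ_c) = 0.637 / (1 + 0.107 × 11.8) = 0.637 / 2.263 = 0.2815.
Q·(S₀ − S) = 140 × (2710 − 2.87) × 10⁻³ = 379.0 kg/d removed.
Net biomass production P_X = Y_obs × Q·(S₀ − S) = 0.2815 × 379.0 = 106.7 kg VSS/d.

P_X ≈ 107 kg VSS/d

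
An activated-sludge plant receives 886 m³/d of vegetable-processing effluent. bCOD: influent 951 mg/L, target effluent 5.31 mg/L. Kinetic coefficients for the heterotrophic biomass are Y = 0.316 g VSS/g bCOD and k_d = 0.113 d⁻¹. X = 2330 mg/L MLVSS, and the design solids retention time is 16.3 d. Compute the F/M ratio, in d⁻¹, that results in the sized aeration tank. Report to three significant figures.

F/M ≈ 0.555 d⁻¹

Steady-state biomass mass balance: V·X·(1 + k_d·θ_c) = Y·Q·(S₀ − S)·θ_c, so V = 0.316 × 886 × (951 − 5.31) × 16.3 / [2330 × (1 + 0.113 × 16.3)] = 4.32×10^6 / 6622 = 651.8 m³.
F/M = Q·S₀ / (V·X) = 886 × 951 / (651.8 × 2330) = 0.5548 g bCOD·(g VSS·d)⁻¹.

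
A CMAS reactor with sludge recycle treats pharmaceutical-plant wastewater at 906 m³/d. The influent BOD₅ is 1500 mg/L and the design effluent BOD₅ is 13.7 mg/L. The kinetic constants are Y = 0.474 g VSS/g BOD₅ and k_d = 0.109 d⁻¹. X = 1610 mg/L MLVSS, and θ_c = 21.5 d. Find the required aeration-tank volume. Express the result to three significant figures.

Steady-state biomass mass balance: V·X·(1 + k_d·θ_c) = Y·Q·(S₀ − S)·θ_c, so V = 0.474 × 906 × (1500 − 13.7) × 21.5 / [1610 × (1 + 0.109 × 21.5)] = 1.37×10^7 / 5383 = 2549 m³.

V ≈ 2550 m³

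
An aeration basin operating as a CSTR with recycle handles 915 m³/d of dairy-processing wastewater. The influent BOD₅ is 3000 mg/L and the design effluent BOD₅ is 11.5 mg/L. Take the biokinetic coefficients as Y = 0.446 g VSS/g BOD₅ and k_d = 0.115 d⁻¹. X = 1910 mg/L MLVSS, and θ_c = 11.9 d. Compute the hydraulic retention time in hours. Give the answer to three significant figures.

τ ≈ 84.1 h

Rearranging the biomass balance for a CMAS with decay, V = Y·Q·ΔS·θ_c / [X·(1+k_d θ_c)] = 0.446 × 915 × (3000 − 11.5) × 11.9 / [1910 × (1 + 0.115 × 11.9)] = 1.45×10^7 / 4524 = 3208 m³.
HRT = V/Q = 3208 m³ / 915 m³·d⁻¹ = 3.506 d × 24 = 84.15 h.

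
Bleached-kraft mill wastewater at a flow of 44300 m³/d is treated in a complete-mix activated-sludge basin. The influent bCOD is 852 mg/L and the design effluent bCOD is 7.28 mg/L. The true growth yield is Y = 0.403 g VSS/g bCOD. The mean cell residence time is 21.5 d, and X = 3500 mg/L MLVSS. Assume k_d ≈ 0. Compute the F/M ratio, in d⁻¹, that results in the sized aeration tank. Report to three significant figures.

F/M ≈ 0.116 d⁻¹

V·X = Y·Q·ΔS·θ_c gives V = 0.403 × 44300 × (852 − 7.28) × 21.5 / 3500 = 92639 m³.
F/M = applied load / biomass = Q·S₀/(V·X) = 44300 × 852 / (92639 × 3500) = 0.1164 d⁻¹.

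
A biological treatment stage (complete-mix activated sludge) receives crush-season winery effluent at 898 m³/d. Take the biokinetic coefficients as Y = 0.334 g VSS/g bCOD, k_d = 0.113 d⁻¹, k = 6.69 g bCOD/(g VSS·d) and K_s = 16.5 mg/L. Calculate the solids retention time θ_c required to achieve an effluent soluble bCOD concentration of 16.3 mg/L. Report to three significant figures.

At the target effluent, Y k S/(K_s+S) = 0.334×6.69×16.3/32.80 = 1.110 d⁻¹.
1/θ_c = 1.110 − 0.113 = 0.9974 d⁻¹, so θ_c = 1.003 d.

θ_c ≈ 1.00 d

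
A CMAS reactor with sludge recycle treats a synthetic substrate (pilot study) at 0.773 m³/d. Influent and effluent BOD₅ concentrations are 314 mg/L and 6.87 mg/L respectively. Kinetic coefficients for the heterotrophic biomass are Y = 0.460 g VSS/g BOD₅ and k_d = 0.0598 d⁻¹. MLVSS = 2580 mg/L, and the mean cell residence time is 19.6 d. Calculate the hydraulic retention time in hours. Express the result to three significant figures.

τ ≈ 11.9 h

Rearranging the biomass balance for a CMAS with decay, V = Y·Q·ΔS·θ_c / [X·(1+k_d θ_c)] = 0.460 × 0.773 × (314 − 6.87) × 19.6 / [2580 × (1 + 0.0598 × 19.6)] = 2.14×10^3 / 5604 = 0.3820 m³.
τ = V/Q = 0.3820/0.773 = 0.4941 d, or 11.86 h.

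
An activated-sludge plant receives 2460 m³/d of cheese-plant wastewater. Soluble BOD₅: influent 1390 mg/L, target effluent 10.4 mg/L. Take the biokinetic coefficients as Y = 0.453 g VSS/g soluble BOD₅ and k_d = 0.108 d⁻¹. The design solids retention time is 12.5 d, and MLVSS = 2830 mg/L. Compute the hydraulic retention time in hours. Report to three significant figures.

τ ≈ 28.2 h

From the SRT design equation V = Y Q (S₀−S) θ_c / [X (1 + k_d θ_c)] = 0.453 × 2460 × (1390 − 10.4) × 12.5 / [2830 × (1 + 0.108 × 12.5)] = 1.92×10^7 / 6650 = 2890 m³.
Hydraulic retention time τ = V/Q = 2890 / 2460 = 1.175 d = 28.19 h.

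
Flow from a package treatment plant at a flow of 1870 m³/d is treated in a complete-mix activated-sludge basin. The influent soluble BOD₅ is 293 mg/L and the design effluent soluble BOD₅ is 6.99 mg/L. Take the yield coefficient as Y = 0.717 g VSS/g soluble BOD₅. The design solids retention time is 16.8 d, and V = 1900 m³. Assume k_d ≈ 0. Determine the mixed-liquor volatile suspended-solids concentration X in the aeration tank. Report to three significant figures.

X ≈ 3390 mg/L

Without decay, X = Y Q (S₀−S) θ_c / V = 0.717 × 1870 × (293 − 6.99) × 16.8 / 1900 = 3391 mg/L.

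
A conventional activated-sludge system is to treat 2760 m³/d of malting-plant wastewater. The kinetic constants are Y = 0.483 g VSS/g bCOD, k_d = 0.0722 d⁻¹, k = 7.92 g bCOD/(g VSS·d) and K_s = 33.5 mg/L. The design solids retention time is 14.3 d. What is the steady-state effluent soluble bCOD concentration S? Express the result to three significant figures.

S ≈ 1.29 mg/L

Effluent substrate depends only on kinetics and SRT: S = K_s(1 + k_d θ_c) / [θ_c(Yk − k_d) − 1] = 33.5 × (1 + 0.0722 × 14.3) / [14.3 × (0.483 × 7.92 − 0.0722) − 1] = 68.09 / 52.67 = 1.293 mg/L.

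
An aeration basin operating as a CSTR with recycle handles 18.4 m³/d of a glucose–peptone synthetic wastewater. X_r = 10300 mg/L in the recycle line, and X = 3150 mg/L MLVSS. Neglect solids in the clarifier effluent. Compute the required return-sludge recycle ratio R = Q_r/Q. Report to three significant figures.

R ≈ 0.441

Mass balance around the secondary clarifier (neglecting effluent solids): R = X / (X_r − X) = 3150 / (10300 − 3150) = 0.4406.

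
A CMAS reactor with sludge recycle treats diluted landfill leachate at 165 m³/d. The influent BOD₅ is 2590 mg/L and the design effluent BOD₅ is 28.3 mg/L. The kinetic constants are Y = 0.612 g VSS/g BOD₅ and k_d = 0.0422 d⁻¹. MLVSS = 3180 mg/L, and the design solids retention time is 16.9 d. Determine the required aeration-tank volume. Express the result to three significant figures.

V ≈ 802 m³

Rearranging the biomass balance for a CMAS with decay, V = Y·Q·ΔS·θ_c / [X·(1+k_d θ_c)] = 0.612 × 165 × (2590 − 28.3) × 16.9 / [3180 × (1 + 0.0422 × 16.9)] = 4.37×10^6 / 5448 = 802.5 m³.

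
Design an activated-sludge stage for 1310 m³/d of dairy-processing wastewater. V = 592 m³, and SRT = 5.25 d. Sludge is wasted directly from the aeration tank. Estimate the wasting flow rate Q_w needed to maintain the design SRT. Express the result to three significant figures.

With mixed-liquor wasting, θ_c = V/Q_w, so Q_w = V/θ_c = 592.0/5.25 = 112.8 m³/d.

Q_w ≈ 113 m³/d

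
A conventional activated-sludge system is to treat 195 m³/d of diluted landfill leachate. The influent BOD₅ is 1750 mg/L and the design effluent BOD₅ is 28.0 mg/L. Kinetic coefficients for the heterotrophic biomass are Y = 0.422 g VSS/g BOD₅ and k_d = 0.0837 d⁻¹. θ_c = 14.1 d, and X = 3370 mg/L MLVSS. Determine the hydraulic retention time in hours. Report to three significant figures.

From the SRT design equation V = Y Q (S₀−S) θ_c / [X (1 + k_d θ_c)] = 0.422 × 195 × (1750 − 28.0) × 14.1 / [3370 × (1 + 0.0837 × 14.1)] = 2×10^6 / 7347 = 271.9 m³.
τ = V/Q = 271.9/195 = 1.395 d, or 33.47 h.

τ ≈ 33.5 h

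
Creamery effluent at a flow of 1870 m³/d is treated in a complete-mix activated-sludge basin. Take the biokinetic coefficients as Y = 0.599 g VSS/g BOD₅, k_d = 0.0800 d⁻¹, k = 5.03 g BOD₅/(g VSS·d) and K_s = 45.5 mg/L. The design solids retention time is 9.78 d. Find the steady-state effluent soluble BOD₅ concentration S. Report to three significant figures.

S ≈ 2.93 mg/L

From the Monod/SRT balance for a CMAS, S = K_s·(1+k_d θ_c)/[θ_c·(Y k − k_d) − 1] = 45.5 × (1 + 0.0800 × 9.78) / [9.78 × (0.599 × 5.03 − 0.0800) − 1] = 81.10 / 27.68 = 2.929 mg/L.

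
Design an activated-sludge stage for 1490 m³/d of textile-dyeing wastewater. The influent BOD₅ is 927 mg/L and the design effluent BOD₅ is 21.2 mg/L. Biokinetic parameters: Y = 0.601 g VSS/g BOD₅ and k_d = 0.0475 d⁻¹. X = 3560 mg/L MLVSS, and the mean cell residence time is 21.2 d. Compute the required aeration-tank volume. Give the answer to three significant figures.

Rearranging the biomass balance for a CMAS with decay, V = Y·Q·ΔS·θ_c / [X·(1+k_d θ_c)] = 0.601 × 1490 × (927 − 21.2) × 21.2 / [3560 × (1 + 0.0475 × 21.2)] = 1.72×10^7 / 7145 = 2407 m³.

V ≈ 2410 m³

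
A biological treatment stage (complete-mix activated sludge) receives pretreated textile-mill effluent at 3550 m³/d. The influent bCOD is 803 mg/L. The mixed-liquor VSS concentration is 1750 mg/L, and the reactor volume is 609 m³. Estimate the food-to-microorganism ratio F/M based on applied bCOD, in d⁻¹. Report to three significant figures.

F/M = applied load / biomass = Q·S₀/(V·X) = 3550 × 803 / (609.0 × 1750) = 2.675 d⁻¹.

F/M ≈ 2.67 d⁻¹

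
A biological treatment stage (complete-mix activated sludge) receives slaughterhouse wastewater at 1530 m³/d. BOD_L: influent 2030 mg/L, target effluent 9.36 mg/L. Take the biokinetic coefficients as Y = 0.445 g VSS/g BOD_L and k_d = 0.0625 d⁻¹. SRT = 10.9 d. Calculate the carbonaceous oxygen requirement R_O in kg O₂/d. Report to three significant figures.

The observed yield is Y_obs = Y/(1 + k_d·θ_c) = 0.445 / (1 + 0.0625 × 10.9) = 0.445 / 1.681 = 0.2647 g VSS per g BOD_L removed.
Mass of BOD_L removed per day: Q(S₀ − S) = 1530 × 2021 g/m³ = 3092 kg/d.
P_X = Y_obs·Q·(S₀ − S) = 0.2647 × 3092 = 818.3 kg VSS/d.
R_O = Q·ΔS − 1.42 P_X = 3092 − 1162 = 1930 kg O₂/d.

R_O ≈ 1930 kg O₂/d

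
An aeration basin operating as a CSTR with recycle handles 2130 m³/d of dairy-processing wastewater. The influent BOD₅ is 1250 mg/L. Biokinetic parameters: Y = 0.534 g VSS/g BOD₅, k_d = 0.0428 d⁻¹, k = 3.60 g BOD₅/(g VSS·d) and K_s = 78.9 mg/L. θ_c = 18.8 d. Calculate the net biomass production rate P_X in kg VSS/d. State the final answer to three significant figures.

For a completely mixed reactor with recycle the Lawrence–McCarty relation gives S = K_s·(1 + k_d·θ_c) / [θ_c·(Y·k − k_d) − 1] = 78.9 × (1 + 0.0428 × 18.8) / [18.8 × (0.534 × 3.60 − 0.0428) − 1] = 142.4 / 34.34 = 4.147 mg/L.
Correct the yield for decay: Y_obs = Y/(1 + k_d θ_c) = 0.534 / (1 + 0.0428 × 18.8) = 0.534 / 1.805 = 0.2959.
Q·(S₀ − S) = 2130 × (1250 − 4.15) × 10⁻³ = 2654 kg/d removed.
Biomass produced: P_X = Y_obs·Q·ΔS = 0.2959 × 2654 ≈ 785.2 kg VSS/d.

P_X ≈ 785 kg VSS/d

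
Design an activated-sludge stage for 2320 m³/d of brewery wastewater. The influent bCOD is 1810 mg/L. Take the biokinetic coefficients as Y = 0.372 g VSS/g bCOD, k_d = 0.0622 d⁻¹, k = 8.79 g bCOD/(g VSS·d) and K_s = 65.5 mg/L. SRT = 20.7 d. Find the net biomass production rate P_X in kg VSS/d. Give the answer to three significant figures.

P_X ≈ 682 kg VSS/d

From the Monod/SRT balance for a CMAS, S = K_s·(1+k_d θ_c)/[θ_c·(Y k − k_d) − 1] = 65.5 × (1 + 0.0622 × 20.7) / [20.7 × (0.372 × 8.79 − 0.0622) − 1] = 149.8 / 65.40 = 2.291 mg/L.
Correct the yield for decay: Y_obs = Y/(1 + k_d θ_c) = 0.372 / (1 + 0.0622 × 20.7) = 0.372 / 2.288 = 0.1626.
Substrate removed = Q·(S₀ − S) = 2320 m³/d × (1810 − 2.29) g/m³ = 4.19×10^6 g/d = 4194 kg/d.
Biomass produced: P_X = Y_obs·Q·ΔS = 0.1626 × 4194 ≈ 682.0 kg VSS/d.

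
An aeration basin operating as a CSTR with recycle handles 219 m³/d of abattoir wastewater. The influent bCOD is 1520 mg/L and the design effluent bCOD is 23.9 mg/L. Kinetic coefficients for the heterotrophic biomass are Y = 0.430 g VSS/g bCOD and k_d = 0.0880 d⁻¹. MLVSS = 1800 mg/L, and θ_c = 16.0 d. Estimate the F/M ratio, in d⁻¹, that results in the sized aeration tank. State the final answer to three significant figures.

F/M ≈ 0.356 d⁻¹

From the SRT design equation V = Y Q (S₀−S) θ_c / [X (1 + k_d θ_c)] = 0.430 × 219 × (1520 − 23.9) × 16.0 / [1800 × (1 + 0.0880 × 16.0)] = 2.25×10^6 / 4334 = 520.1 m³.
F/M = Q·S₀ / (V·X) = 219 × 1520 / (520.1 × 1800) = 0.3556 g bCOD·(g VSS·d)⁻¹.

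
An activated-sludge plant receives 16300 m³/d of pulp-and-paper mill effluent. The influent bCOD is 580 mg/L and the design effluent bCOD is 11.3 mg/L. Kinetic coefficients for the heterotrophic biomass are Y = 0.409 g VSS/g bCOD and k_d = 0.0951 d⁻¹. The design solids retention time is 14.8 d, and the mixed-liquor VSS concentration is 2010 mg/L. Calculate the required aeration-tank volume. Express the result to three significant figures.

V ≈ 11600 m³

Steady-state biomass mass balance: V·X·(1 + k_d·θ_c) = Y·Q·(S₀ − S)·θ_c, so V = 0.409 × 16300 × (580 − 11.3) × 14.8 / [2010 × (1 + 0.0951 × 14.8)] = 5.61×10^7 / 4839 = 11596 m³.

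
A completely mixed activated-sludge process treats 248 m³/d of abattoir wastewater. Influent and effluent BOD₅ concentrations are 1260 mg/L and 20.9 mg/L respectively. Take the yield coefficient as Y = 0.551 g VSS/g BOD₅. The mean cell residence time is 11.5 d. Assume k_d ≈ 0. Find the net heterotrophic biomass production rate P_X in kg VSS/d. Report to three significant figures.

Since k_d ≈ 0, Y_obs = Y = 0.551 g VSS/g BOD₅.
ΔS = 1260 − 20.9 = 1239 mg/L, so the substrate removal rate is 248 × 1239/1000 = 307.3 kg BOD₅/d.
So the net sludge growth is P_X = 0.5510 × 307.3 = 169.3 kg VSS/d.

P_X ≈ 169 kg VSS/d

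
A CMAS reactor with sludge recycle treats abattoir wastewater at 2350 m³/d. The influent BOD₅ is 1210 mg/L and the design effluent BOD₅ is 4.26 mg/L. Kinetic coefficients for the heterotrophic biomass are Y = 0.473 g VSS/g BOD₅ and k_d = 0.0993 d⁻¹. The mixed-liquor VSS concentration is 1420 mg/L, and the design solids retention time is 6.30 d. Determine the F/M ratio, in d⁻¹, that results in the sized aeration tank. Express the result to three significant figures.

Rearranging the biomass balance for a CMAS with decay, V = Y·Q·ΔS·θ_c / [X·(1+k_d θ_c)] = 0.473 × 2350 × (1210 − 4.26) × 6.30 / [1420 × (1 + 0.0993 × 6.30)] = 8.44×10^6 / 2308 = 3658 m³.
Food-to-microorganism ratio F/M = Q S₀ / (V X) = 2350 × 1210 / (3658 × 1420) = 0.5474 d⁻¹.

F/M ≈ 0.547 d⁻¹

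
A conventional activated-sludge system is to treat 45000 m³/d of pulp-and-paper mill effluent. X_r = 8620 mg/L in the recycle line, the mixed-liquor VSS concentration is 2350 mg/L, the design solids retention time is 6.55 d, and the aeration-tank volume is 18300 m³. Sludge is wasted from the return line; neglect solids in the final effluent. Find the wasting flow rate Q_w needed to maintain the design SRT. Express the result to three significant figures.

θ_c = V·X/(Q_w·X_r) when wasting from the recycle, so Q_w = V·X/(θ_c·X_r) = 18300 × 2350 / (6.55 × 8620) = 761.7 m³/d.

Q_w ≈ 762 m³/d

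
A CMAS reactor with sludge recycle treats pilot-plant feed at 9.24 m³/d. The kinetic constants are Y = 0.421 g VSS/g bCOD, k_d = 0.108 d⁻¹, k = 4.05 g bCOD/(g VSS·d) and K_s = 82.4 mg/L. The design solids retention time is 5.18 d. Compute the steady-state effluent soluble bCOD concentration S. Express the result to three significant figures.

From the Monod/SRT balance for a CMAS, S = K_s·(1+k_d θ_c)/[θ_c·(Y k − k_d) − 1] = 82.4 × (1 + 0.108 × 5.18) / [5.18 × (0.421 × 4.05 − 0.108) − 1] = 128.5 / 7.273 = 17.67 mg/L.

S ≈ 17.7 mg/L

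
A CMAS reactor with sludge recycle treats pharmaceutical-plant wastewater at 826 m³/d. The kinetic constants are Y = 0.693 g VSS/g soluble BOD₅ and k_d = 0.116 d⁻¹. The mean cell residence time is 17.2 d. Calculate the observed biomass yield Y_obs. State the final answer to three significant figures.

Correct the yield for decay: Y_obs = Y/(1 + k_d θ_c) = 0.693 / (1 + 0.116 × 17.2) = 0.693 / 2.995 = 0.2314.

Y_obs ≈ 0.231 g VSS/g soluble BOD₅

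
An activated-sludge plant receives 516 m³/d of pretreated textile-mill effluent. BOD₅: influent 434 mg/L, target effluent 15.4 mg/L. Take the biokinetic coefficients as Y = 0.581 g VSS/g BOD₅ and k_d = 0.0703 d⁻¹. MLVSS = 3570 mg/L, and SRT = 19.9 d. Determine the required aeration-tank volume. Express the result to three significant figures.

Steady-state biomass mass balance: V·X·(1 + k_d·θ_c) = Y·Q·(S₀ − S)·θ_c, so V = 0.581 × 516 × (434 − 15.4) × 19.9 / [3570 × (1 + 0.0703 × 19.9)] = 2.5×10^6 / 8564 = 291.6 m³.

V ≈ 292 m³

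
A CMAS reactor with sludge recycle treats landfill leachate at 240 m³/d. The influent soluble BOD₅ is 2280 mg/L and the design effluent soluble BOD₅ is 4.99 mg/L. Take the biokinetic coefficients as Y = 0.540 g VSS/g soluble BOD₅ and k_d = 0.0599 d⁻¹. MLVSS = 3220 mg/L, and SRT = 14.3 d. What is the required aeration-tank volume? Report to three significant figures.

V ≈ 705 m³

From the SRT design equation V = Y Q (S₀−S) θ_c / [X (1 + k_d θ_c)] = 0.540 × 240 × (2280 − 4.99) × 14.3 / [3220 × (1 + 0.0599 × 14.3)] = 4.22×10^6 / 5978 = 705.3 m³.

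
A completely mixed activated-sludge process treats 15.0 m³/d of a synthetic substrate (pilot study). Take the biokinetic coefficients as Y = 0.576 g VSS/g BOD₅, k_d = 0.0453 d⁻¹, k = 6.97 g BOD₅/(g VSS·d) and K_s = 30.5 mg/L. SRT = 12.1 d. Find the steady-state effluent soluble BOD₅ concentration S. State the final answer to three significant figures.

S ≈ 1.00 mg/L

For a completely mixed reactor with recycle the Lawrence–McCarty relation gives S = K_s·(1 + k_d·θ_c) / [θ_c·(Y·k − k_d) − 1] = 30.5 × (1 + 0.0453 × 12.1) / [12.1 × (0.576 × 6.97 − 0.0453) − 1] = 47.22 / 47.03 = 1.004 mg/L.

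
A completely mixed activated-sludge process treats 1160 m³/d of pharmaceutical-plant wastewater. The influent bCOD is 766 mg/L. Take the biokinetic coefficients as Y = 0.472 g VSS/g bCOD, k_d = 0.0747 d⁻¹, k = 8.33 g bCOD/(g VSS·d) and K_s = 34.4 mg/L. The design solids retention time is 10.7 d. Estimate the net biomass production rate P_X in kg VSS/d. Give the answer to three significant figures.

P_X ≈ 233 kg VSS/d

For a completely mixed reactor with recycle the Lawrence–McCarty relation gives S = K_s·(1 + k_d·θ_c) / [θ_c·(Y·k − k_d) − 1] = 34.4 × (1 + 0.0747 × 10.7) / [10.7 × (0.472 × 8.33 − 0.0747) − 1] = 61.90 / 40.27 = 1.537 mg/L.
The observed yield is Y_obs = Y/(1 + k_d·θ_c) = 0.472 / (1 + 0.0747 × 10.7) = 0.472 / 1.799 = 0.2623 g VSS per g bCOD removed.
Q·(S₀ − S) = 1160 × (766 − 1.54) × 10⁻³ = 886.8 kg/d removed.
P_X = Y_obs · Q(S₀ − S) = 0.2623 × 886.8 = 232.6 kg VSS/d.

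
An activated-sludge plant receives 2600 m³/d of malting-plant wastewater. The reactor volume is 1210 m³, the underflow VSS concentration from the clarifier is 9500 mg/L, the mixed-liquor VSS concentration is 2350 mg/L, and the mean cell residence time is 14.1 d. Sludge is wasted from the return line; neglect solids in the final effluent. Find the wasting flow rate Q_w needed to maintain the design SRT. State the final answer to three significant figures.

Q_w = (V·X)/(θ_c X_r) = 1210 × 2350 / (14.1 × 9500) = 21.23 m³/d.

Q_w ≈ 21.2 m³/d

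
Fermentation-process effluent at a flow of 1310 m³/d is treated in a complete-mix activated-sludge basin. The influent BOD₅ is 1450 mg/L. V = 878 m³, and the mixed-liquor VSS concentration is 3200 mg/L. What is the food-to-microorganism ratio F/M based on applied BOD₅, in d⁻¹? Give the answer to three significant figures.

F/M ≈ 0.676 d⁻¹

Food-to-microorganism ratio F/M = Q S₀ / (V X) = 1310 × 1450 / (878.0 × 3200) = 0.6761 d⁻¹.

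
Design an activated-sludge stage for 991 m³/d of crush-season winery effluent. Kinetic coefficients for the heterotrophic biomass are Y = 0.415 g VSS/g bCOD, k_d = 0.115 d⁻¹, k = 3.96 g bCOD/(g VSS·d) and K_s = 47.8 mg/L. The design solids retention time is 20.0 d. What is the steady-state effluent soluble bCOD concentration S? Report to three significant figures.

S ≈ 5.33 mg/L

Effluent substrate depends only on kinetics and SRT: S = K_s(1 + k_d θ_c) / [θ_c(Yk − k_d) − 1] = 47.8 × (1 + 0.115 × 20.0) / [20.0 × (0.415 × 3.96 − 0.115) − 1] = 157.7 / 29.57 = 5.335 mg/L.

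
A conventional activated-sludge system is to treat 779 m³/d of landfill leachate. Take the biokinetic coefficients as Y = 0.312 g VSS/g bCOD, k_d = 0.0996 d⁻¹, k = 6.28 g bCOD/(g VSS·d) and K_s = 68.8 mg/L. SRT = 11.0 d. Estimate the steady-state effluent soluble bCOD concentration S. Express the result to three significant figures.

S ≈ 7.41 mg/L

For a completely mixed reactor with recycle the Lawrence–McCarty relation gives S = K_s·(1 + k_d·θ_c) / [θ_c·(Y·k − k_d) − 1] = 68.8 × (1 + 0.0996 × 11.0) / [11.0 × (0.312 × 6.28 − 0.0996) − 1] = 144.2 / 19.46 = 7.410 mg/L.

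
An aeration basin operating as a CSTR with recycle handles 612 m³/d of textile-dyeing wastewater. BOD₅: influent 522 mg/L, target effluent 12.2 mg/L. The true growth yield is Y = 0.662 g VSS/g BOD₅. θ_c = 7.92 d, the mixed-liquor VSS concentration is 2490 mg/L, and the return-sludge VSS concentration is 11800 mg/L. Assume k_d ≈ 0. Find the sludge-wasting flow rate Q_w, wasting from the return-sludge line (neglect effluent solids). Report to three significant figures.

Biomass mass balance (decay neglected): V·X = Y·Q·(S₀ − S)·θ_c, so V = 0.662 × 612 × (522 − 12.2) × 7.92 / 2490 = 657.0 m³.
Q_w = (V·X)/(θ_c X_r) = 657.0 × 2490 / (7.92 × 11800) = 17.50 m³/d.

Q_w ≈ 17.5 m³/d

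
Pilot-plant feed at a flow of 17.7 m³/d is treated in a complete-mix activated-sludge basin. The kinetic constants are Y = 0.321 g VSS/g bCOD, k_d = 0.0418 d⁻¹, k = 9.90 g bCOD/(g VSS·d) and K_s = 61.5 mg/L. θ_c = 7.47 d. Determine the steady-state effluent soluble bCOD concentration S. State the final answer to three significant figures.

For a completely mixed reactor with recycle the Lawrence–McCarty relation gives S = K_s·(1 + k_d·θ_c) / [θ_c·(Y·k − k_d) − 1] = 61.5 × (1 + 0.0418 × 7.47) / [7.47 × (0.321 × 9.90 − 0.0418) − 1] = 80.70 / 22.43 = 3.599 mg/L.

S ≈ 3.60 mg/L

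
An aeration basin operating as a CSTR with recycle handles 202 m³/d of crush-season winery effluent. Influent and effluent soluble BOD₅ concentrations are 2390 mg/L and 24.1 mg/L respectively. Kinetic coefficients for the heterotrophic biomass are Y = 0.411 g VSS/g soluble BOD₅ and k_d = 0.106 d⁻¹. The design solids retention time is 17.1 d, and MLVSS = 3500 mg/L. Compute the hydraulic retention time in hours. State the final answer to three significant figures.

τ ≈ 40.5 h

From the SRT design equation V = Y Q (S₀−S) θ_c / [X (1 + k_d θ_c)] = 0.411 × 202 × (2390 − 24.1) × 17.1 / [3500 × (1 + 0.106 × 17.1)] = 3.36×10^6 / 9844 = 341.2 m³.
Hydraulic retention time τ = V/Q = 341.2 / 202 = 1.689 d = 40.54 h.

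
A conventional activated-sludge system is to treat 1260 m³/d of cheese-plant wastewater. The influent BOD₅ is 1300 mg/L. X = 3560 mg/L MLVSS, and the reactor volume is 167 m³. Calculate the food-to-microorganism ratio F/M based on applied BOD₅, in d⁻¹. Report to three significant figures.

F/M ≈ 2.76 d⁻¹

Food-to-microorganism ratio F/M = Q S₀ / (V X) = 1260 × 1300 / (167.0 × 3560) = 2.755 d⁻¹.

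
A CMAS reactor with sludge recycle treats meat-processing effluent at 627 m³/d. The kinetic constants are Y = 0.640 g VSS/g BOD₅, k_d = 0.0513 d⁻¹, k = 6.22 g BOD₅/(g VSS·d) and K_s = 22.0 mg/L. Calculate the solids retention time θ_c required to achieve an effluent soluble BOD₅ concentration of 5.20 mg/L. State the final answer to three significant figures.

θ_c ≈ 1.41 d

At the target effluent, Y k S/(K_s+S) = 0.640×6.22×5.20/27.20 = 0.7610 d⁻¹.
1/θ_c = 0.7610 − 0.0513 = 0.7097 d⁻¹, so θ_c = 1.409 d.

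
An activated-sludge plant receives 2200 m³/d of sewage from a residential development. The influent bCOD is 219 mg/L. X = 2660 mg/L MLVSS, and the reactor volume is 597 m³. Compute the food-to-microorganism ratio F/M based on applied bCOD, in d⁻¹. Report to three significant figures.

F/M ≈ 0.303 d⁻¹

Food-to-microorganism ratio F/M = Q S₀ / (V X) = 2200 × 219 / (597.0 × 2660) = 0.3034 d⁻¹.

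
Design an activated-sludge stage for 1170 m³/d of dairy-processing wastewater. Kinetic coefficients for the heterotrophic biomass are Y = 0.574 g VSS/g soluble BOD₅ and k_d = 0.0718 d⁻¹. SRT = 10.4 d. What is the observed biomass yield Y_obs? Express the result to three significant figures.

Correct the yield for decay: Y_obs = Y/(1 + k_d θ_c) = 0.574 / (1 + 0.0718 × 10.4) = 0.574 / 1.747 = 0.3286.

Y_obs ≈ 0.329 g VSS/g soluble BOD₅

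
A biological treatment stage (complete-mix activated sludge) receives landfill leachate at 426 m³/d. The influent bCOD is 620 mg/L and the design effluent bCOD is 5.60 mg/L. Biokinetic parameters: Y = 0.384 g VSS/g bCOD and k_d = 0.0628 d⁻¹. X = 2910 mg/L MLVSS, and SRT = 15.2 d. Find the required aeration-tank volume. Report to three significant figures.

From the SRT design equation V = Y Q (S₀−S) θ_c / [X (1 + k_d θ_c)] = 0.384 × 426 × (620 − 5.60) × 15.2 / [2910 × (1 + 0.0628 × 15.2)] = 1.53×10^6 / 5688 = 268.6 m³.

V ≈ 269 m³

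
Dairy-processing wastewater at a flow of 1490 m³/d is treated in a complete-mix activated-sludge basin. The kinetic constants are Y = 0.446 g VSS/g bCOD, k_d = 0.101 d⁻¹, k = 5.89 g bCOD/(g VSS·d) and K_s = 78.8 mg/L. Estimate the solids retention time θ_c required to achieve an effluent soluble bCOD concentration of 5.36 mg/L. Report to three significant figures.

θ_c ≈ 15.1 d

From 1/θ_c = Y·k·S/(K_s + S) − k_d: Y·k·S/(K_s+S) = 0.446 × 5.89 × 5.36 / (78.8 + 5.36) = 0.1673 d⁻¹.
Then 1/θ_c = μ − k_d = 0.1673 − 0.101 = 0.06631 d⁻¹, giving θ_c = 15.08 d.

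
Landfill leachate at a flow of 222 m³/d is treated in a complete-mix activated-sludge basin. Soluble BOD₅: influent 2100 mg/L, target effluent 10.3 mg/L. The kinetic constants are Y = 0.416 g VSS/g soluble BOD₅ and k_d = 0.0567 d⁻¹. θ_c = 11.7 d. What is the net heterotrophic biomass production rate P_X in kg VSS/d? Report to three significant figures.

Observed yield with endogenous decay: Y_obs = Y / (1 + k_d·θ_c) = 0.416 / (1 + 0.0567 × 11.7) = 0.416 / 1.663 = 0.2501 g VSS/g soluble BOD₅.
Substrate removed = Q·(S₀ − S) = 222 m³/d × (2100 − 10.3) g/m³ = 4.64×10^5 g/d = 463.9 kg/d.
Biomass produced: P_X = Y_obs·Q·ΔS = 0.2501 × 463.9 ≈ 116.0 kg VSS/d.

P_X ≈ 116 kg VSS/d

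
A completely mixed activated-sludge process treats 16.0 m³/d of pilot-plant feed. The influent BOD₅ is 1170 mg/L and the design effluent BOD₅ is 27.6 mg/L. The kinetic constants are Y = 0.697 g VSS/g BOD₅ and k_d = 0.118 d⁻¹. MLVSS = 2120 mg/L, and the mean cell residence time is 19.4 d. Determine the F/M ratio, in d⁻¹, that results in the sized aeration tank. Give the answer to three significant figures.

From the SRT design equation V = Y Q (S₀−S) θ_c / [X (1 + k_d θ_c)] = 0.697 × 16.0 × (1170 − 27.6) × 19.4 / [2120 × (1 + 0.118 × 19.4)] = 2.47×10^5 / 6973 = 35.44 m³.
F/M = applied load / biomass = Q·S₀/(V·X) = 16.0 × 1170 / (35.44 × 2120) = 0.2491 d⁻¹.

F/M ≈ 0.249 d⁻¹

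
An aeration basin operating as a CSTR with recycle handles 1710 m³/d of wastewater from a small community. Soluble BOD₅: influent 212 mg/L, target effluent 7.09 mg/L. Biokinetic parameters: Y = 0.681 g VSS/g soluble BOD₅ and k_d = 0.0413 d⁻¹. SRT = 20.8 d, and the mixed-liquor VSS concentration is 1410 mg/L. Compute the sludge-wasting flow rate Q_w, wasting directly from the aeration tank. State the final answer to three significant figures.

Q_w ≈ 91.0 m³/d

Steady-state biomass mass balance: V·X·(1 + k_d·θ_c) = Y·Q·(S₀ − S)·θ_c, so V = 0.681 × 1710 × (212 − 7.09) × 20.8 / [1410 × (1 + 0.0413 × 20.8)] = 4.96×10^6 / 2621 = 1893 m³.
Wasting from the aeration tank: Q_w = V / θ_c = 1893 / 20.8 = 91.03 m³/d.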